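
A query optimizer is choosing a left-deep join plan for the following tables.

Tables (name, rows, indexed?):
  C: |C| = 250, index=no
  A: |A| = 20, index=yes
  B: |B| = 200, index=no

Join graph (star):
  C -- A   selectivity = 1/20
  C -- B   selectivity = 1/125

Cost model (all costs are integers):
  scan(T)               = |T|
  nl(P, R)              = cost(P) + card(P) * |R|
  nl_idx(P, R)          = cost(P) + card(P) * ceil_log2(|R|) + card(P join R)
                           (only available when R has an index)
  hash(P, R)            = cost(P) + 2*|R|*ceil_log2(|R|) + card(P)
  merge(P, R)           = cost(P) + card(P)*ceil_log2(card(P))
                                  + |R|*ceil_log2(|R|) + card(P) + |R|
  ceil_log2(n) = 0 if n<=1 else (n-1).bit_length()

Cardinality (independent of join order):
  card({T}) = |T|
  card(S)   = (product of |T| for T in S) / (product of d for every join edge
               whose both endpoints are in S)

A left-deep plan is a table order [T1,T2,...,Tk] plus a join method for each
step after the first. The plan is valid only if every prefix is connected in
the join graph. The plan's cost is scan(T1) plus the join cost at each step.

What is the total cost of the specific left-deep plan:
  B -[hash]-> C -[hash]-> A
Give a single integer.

step 1: scan B: cost=200, card=200
step 2: join C via hash
    card(P join C) = 200*250/(125) = 400
    cost = 200 + 2*250*8 + 200 = 4400
step 3: join A via hash
    card(P join A) = 400*20/(20) = 400
    cost = 4400 + 2*20*5 + 400 = 5000

5000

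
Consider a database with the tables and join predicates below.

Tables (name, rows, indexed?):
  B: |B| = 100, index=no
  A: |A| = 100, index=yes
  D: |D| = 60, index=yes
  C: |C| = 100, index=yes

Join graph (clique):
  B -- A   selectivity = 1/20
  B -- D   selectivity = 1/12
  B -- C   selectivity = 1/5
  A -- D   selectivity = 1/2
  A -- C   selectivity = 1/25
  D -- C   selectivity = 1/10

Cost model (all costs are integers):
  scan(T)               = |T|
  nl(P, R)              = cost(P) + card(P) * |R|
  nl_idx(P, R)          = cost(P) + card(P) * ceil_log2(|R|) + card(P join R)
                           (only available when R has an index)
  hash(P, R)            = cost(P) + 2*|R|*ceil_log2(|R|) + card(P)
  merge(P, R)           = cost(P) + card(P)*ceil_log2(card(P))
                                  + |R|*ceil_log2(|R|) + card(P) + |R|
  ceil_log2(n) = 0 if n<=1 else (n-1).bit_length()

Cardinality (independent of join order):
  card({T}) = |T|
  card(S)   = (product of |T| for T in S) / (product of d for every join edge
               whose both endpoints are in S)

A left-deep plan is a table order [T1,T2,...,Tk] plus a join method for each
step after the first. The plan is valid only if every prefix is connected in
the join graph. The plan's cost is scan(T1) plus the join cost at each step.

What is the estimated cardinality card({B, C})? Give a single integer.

2000

Tables in S: B(100), C(100)
Edges inside S: B-C(d=5)
numerator = 100 * 100 = 10000
denominator = 5 = 5
card(S) = 10000 / 5 = 2000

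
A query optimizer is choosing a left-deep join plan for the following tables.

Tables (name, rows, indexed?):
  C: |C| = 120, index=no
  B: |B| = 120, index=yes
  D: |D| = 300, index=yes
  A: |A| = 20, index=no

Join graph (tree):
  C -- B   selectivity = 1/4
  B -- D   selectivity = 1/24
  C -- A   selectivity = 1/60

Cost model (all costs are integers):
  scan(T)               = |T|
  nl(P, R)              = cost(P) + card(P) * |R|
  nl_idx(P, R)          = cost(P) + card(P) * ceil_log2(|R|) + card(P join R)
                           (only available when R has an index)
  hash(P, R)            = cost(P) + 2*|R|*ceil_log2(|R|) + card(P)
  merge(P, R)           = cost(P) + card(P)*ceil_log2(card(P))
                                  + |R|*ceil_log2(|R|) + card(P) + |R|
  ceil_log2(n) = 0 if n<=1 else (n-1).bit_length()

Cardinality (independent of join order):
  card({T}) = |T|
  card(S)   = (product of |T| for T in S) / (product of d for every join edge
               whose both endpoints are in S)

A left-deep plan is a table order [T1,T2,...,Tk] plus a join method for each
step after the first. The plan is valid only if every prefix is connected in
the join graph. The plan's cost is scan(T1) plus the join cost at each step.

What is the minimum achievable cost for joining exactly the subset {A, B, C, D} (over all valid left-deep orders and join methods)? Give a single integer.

8280

Selinger DP over subsets of {A,B,C,D}:
  {C}: scan cost=120, card=120
  {B}: scan cost=120, card=120
  {D}: scan cost=300, card=300
  {A}: scan cost=20, card=20
  {BC}: card=3600; try (C,hash)→1920, (B,hash)→1920, (C,merge)→2040, (B,merge)→2040, (B,nl_idx)→4560, (C,nl)→14520 …(+1); best=1920 via (C,hash)
  {AC}: card=40; try (A,hash)→440, (C,merge)→1100, (A,merge)→1200, (C,hash)→1720, (C,nl)→2420, (A,nl)→2520; best=440 via (A,hash)
  {BD}: card=1500; try (B,hash)→2280, (D,nl_idx)→2700, (B,nl_idx)→3900, (D,merge)→4080, (B,merge)→4260, (D,hash)→5640 …(+2); best=2280 via (B,hash)
  {BCD}: card=45000; try (C,hash)→5460, (D,hash)→10920, (C,merge)→21240, (D,merge)→51720, (D,nl_idx)→79320, (C,nl)→182280 …(+1); best=5460 via (C,hash)
  {ABC}: card=1200; try (B,merge)→1680, (B,nl_idx)→1920, (B,hash)→2160, (B,nl)→5240, (A,hash)→5720, (A,merge)→48840 …(+1); best=1680 via (B,merge)
  {ABCD}: card=15000; try (D,hash)→8280, (D,merge)→19080, (D,nl_idx)→27480, (A,hash)→50660, (D,nl)→361680, (A,merge)→770580 …(+1); best=8280 via (D,hash)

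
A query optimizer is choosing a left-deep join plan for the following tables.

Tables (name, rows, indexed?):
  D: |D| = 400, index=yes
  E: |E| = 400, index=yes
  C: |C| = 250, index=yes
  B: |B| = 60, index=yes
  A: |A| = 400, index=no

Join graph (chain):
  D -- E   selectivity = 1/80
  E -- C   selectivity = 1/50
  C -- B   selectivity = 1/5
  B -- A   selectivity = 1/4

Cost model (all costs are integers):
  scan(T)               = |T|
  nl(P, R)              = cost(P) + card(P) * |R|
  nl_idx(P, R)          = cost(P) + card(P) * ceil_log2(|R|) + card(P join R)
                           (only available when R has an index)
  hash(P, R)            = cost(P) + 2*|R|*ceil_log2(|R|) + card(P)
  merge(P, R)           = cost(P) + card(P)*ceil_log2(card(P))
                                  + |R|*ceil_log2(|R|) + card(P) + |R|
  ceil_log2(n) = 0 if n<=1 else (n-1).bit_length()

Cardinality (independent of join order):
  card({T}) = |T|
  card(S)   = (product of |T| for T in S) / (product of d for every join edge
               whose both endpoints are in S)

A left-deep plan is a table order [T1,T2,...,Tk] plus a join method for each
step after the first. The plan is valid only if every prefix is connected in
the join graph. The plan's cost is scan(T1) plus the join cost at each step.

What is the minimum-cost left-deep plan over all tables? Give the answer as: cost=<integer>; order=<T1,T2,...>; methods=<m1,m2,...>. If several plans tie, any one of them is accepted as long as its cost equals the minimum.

Selinger DP (subsets sized 1..n):
  {D}: scan cost=400, card=400
  {E}: scan cost=400, card=400
  {C}: scan cost=250, card=250
  {B}: scan cost=60, card=60
  {A}: scan cost=400, card=400
  {DE}: card=2000; try (E,nl_idx)→6000, (D,nl_idx)→6000, (E,hash)→8000, (D,hash)→8000, (E,merge)→8400, (D,merge)→8400 …(+2); best=6000 via (E,nl_idx)
  {CE}: card=2000; try (E,nl_idx)→4500, (C,hash)→4800, (C,nl_idx)→5600, (E,merge)→6500, (C,merge)→6650, (E,hash)→7700 …(+2); best=4500 via (E,nl_idx)
  {BC}: card=3000; try (B,hash)→1220, (C,merge)→2730, (B,merge)→2920, (C,nl_idx)→3540, (C,hash)→4120, (B,nl_idx)→4750 …(+2); best=1220 via (B,hash)
  {AB}: card=6000; try (B,hash)→1520, (A,merge)→4480, (B,merge)→4820, (A,hash)→7320, (B,nl_idx)→8800, (A,nl)→24060 …(+1); best=1520 via (B,hash)
  {CDE}: card=10000; try (C,hash)→12000, (D,hash)→13700, (C,nl_idx)→32000, (C,merge)→32250, (D,merge)→32500, (D,nl_idx)→32500 …(+2); best=12000 via (C,hash)
  {BCE}: card=24000; try (B,hash)→7220, (E,hash)→11420, (B,merge)→28920, (B,nl_idx)→40500, (E,merge)→44220, (E,nl_idx)→52220 …(+2); best=7220 via (B,hash)
  {ABC}: card=300000; try (A,hash)→11420, (C,hash)→11520, (A,merge)→44220, (C,merge)→87770, (C,nl_idx)→349520, (A,nl)→1201220 …(+1); best=11420 via (A,hash)
  {BCDE}: card=120000; try (B,hash)→22720, (D,hash)→38420, (B,merge)→162420, (B,nl_idx)→192000, (D,nl_idx)→343220, (D,merge)→395220 …(+2); best=22720 via (B,hash)
  {ABCE}: card=2400000; try (A,hash)→38420, (E,hash)→318620, (A,merge)→395220, (E,nl_idx)→5111420, (E,merge)→6015420, (A,nl)→9607220 …(+1); best=38420 via (A,hash)
  {ABCDE}: card=12000000; try (A,hash)→149920, (A,merge)→2186720, (D,hash)→2445620, (D,nl_idx)→33638420, (A,nl)→48022720, (D,merge)→55242420 …(+1); best=149920 via (A,hash)

cost=149920; order=D,E,C,B,A; methods=nl_idx,hash,hash,hash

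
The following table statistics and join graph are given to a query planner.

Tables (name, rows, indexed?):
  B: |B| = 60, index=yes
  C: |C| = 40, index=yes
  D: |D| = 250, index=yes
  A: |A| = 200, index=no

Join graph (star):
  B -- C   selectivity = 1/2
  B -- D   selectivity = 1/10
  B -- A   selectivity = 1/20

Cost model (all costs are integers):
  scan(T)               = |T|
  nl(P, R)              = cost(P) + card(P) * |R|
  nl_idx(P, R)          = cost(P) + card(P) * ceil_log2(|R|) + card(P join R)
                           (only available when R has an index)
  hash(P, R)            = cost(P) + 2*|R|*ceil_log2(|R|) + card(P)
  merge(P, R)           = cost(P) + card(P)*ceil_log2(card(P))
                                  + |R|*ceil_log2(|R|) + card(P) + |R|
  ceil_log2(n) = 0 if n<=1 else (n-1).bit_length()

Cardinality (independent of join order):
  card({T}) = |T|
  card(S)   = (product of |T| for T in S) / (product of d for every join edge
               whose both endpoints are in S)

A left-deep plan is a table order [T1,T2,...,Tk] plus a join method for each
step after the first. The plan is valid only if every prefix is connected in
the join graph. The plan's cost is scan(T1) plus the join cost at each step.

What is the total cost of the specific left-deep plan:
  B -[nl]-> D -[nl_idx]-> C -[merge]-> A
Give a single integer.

step 1: scan B: cost=60, card=60
step 2: join D via nl
    card(P join D) = 60*250/(10) = 1500
    cost = 60 + 60*250 = 15060
step 3: join C via nl_idx
    card(P join C) = 1500*40/(2) = 30000
    cost = 15060 + 1500*6 + 30000 = 54060
step 4: join A via merge
    card(P join A) = 30000*200/(20) = 300000
    cost = 54060 + 30000*15 + 200*8 + 30000 + 200 = 535860

535860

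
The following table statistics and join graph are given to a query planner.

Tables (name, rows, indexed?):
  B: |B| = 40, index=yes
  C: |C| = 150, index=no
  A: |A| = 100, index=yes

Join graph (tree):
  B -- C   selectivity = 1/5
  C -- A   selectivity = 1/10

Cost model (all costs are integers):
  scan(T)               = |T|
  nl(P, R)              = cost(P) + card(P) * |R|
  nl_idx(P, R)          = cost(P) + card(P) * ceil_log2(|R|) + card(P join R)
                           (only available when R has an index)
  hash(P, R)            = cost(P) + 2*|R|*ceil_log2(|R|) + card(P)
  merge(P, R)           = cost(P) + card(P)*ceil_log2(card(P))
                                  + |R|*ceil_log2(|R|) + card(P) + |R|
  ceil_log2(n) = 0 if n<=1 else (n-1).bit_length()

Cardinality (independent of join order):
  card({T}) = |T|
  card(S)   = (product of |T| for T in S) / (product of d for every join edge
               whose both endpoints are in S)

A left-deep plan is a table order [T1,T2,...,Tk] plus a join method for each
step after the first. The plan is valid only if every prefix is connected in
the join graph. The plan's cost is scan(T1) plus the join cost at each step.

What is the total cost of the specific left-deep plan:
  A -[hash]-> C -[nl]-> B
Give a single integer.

62600

step 1: scan A: cost=100, card=100
step 2: join C via hash
    card(P join C) = 100*150/(10) = 1500
    cost = 100 + 2*150*8 + 100 = 2600
step 3: join B via nl
    card(P join B) = 1500*40/(5) = 12000
    cost = 2600 + 1500*40 = 62600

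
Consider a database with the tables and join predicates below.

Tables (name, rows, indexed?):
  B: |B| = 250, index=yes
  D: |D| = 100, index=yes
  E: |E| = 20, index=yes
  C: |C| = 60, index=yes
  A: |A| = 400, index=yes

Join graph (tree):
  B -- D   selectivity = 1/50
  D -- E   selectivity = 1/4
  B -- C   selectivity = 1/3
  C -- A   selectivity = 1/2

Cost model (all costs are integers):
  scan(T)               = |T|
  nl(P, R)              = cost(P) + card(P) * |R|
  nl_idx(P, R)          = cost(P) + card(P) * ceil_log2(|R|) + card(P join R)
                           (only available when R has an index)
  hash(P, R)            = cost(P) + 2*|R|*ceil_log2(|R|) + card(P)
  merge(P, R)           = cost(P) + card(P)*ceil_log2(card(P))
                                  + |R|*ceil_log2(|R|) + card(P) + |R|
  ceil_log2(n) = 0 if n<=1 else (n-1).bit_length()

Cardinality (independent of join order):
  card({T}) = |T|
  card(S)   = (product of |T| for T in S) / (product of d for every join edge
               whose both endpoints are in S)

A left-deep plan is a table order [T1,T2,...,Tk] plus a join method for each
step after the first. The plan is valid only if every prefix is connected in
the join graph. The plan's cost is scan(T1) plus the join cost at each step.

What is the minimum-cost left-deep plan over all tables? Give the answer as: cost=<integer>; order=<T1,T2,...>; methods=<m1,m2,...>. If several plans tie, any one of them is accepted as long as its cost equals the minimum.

Selinger DP (subsets sized 1..n):
  {B}: scan cost=250, card=250
  {D}: scan cost=100, card=100
  {E}: scan cost=20, card=20
  {C}: scan cost=60, card=60
  {A}: scan cost=400, card=400
  {BD}: card=500; try (B,nl_idx)→1400, (D,hash)→1900, (D,nl_idx)→2500, (B,merge)→3150, (D,merge)→3300, (B,hash)→4200 …(+2); best=1400 via (B,nl_idx)
  {BC}: card=5000; try (C,hash)→1220, (B,merge)→2730, (C,merge)→2920, (B,hash)→4120, (B,nl_idx)→5540, (C,nl_idx)→6750 …(+2); best=1220 via (C,hash)
  {DE}: card=500; try (E,hash)→400, (D,nl_idx)→660, (D,merge)→940, (E,merge)→1020, (E,nl_idx)→1100, (D,hash)→1440 …(+2); best=400 via (E,hash)
  {AC}: card=12000; try (C,hash)→1520, (A,merge)→4480, (C,merge)→4820, (A,hash)→7320, (A,nl_idx)→12600, (C,nl_idx)→14800 …(+2); best=1520 via (C,hash)
  {BDE}: card=2500; try (E,hash)→2100, (B,hash)→4900, (E,nl_idx)→6400, (E,merge)→6520, (B,nl_idx)→6900, (B,merge)→7650 …(+2); best=2100 via (E,hash)
  {BCD}: card=10000; try (C,hash)→2620, (C,merge)→6820, (D,hash)→7620, (C,nl_idx)→14400, (C,nl)→31400, (D,nl_idx)→46220 …(+2); best=2620 via (C,hash)
  {ABC}: card=1000000; try (A,hash)→13420, (B,hash)→17520, (A,merge)→75220, (B,merge)→183770, (A,nl_idx)→1046220, (B,nl_idx)→1097520 …(+2); best=13420 via (A,hash)
  {BCDE}: card=50000; try (C,hash)→5320, (E,hash)→12820, (C,merge)→35020, (C,nl_idx)→67100, (E,nl_idx)→102620, (C,nl)→152100 …(+2); best=5320 via (C,hash)
  {ABCD}: card=2000000; try (A,hash)→19820, (A,merge)→156620, (D,hash)→1014820, (A,nl_idx)→2092620, (A,nl)→4002620, (D,nl_idx)→9013420 …(+2); best=19820 via (A,hash)
  {ABCDE}: card=10000000; try (A,hash)→62520, (A,merge)→859320, (E,hash)→2020020, (A,nl_idx)→10455320, (A,nl)→20005320, (E,nl_idx)→20019820 …(+2); best=62520 via (A,hash)

cost=62520; order=D,B,E,C,A; methods=nl_idx,hash,hash,hash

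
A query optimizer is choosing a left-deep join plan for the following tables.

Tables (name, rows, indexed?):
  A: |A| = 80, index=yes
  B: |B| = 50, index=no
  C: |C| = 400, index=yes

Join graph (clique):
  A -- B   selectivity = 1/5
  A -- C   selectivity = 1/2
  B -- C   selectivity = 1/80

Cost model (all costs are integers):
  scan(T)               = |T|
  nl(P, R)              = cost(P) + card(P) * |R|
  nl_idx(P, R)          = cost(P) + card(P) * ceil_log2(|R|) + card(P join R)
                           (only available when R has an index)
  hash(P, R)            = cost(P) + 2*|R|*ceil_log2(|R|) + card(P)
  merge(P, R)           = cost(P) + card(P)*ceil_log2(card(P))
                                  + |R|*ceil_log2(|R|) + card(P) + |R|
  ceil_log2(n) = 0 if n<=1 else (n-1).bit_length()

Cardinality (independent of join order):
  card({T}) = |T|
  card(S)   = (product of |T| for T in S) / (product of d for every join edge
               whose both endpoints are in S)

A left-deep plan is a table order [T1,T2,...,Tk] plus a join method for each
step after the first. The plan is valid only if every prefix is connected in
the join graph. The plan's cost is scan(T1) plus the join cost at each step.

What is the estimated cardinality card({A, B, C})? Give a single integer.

Tables in S: A(80), B(50), C(400)
Edges inside S: A-B(d=5), A-C(d=2), B-C(d=80)
numerator = 80 * 50 * 400 = 1600000
denominator = 5 * 2 * 80 = 800
card(S) = 1600000 / 800 = 2000

2000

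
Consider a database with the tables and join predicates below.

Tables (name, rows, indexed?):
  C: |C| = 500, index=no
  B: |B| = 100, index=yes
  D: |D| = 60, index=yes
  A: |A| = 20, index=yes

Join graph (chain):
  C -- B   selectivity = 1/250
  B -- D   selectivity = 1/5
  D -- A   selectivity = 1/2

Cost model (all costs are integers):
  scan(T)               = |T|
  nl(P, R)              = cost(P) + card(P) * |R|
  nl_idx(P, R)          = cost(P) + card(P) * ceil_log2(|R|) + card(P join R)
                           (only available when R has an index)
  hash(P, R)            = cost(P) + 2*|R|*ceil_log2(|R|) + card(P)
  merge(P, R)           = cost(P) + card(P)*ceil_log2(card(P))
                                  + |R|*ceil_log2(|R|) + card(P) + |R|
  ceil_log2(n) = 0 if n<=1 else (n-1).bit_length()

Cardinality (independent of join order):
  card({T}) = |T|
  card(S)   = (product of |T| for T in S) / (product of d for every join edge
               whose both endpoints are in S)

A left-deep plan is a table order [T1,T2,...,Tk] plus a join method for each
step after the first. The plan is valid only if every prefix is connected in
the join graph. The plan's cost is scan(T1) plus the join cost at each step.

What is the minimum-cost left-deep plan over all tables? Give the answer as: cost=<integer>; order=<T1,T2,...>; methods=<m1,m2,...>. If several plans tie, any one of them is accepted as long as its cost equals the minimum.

cost=5920; order=C,B,D,A; methods=hash,hash,hash

Selinger DP (subsets sized 1..n):
  {C}: scan cost=500, card=500
  {B}: scan cost=100, card=100
  {D}: scan cost=60, card=60
  {A}: scan cost=20, card=20
  {BC}: card=200; try (B,hash)→2400, (B,nl_idx)→4200, (C,merge)→5900, (B,merge)→6300, (C,hash)→9200, (C,nl)→50100 …(+1); best=2400 via (B,hash)
  {BD}: card=1200; try (D,hash)→920, (B,merge)→1280, (D,merge)→1320, (B,hash)→1520, (B,nl_idx)→1680, (D,nl_idx)→1900 …(+2); best=920 via (D,hash)
  {AD}: card=600; try (A,hash)→320, (D,merge)→560, (A,merge)→600, (D,nl_idx)→740, (D,hash)→760, (A,nl_idx)→960 …(+2); best=320 via (A,hash)
  {BCD}: card=2400; try (D,hash)→3320, (D,merge)→4620, (D,nl_idx)→6000, (C,hash)→11120, (D,nl)→14400, (C,merge)→20320 …(+1); best=3320 via (D,hash)
  {ABD}: card=12000; try (B,hash)→2320, (A,hash)→2320, (B,merge)→7720, (A,merge)→15440, (B,nl_idx)→16520, (A,nl_idx)→18920 …(+2); best=2320 via (B,hash)
  {ABCD}: card=24000; try (A,hash)→5920, (C,hash)→23320, (A,merge)→34640, (A,nl_idx)→39320, (A,nl)→51320, (C,merge)→187320 …(+1); best=5920 via (A,hash)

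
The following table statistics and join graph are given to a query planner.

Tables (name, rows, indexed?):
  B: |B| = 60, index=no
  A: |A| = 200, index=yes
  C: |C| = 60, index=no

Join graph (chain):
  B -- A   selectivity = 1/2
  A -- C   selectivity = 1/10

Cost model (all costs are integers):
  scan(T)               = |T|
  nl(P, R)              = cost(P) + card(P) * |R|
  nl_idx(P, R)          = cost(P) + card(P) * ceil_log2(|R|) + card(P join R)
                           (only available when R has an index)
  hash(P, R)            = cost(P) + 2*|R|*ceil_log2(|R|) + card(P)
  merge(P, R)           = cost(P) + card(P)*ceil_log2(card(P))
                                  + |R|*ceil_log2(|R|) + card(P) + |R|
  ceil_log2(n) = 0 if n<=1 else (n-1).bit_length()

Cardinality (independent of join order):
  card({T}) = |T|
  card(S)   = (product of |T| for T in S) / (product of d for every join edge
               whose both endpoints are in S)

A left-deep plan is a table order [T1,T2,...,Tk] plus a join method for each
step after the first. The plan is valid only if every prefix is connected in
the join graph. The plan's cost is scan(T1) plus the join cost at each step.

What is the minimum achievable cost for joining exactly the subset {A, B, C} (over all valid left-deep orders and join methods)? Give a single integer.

3040

Selinger DP over subsets of {A,B,C}:
  {B}: scan cost=60, card=60
  {A}: scan cost=200, card=200
  {C}: scan cost=60, card=60
  {AB}: card=6000; try (B,hash)→1120, (A,merge)→2280, (B,merge)→2420, (A,hash)→3320, (A,nl_idx)→6540, (A,nl)→12060 …(+1); best=1120 via (B,hash)
  {AC}: card=1200; try (C,hash)→1120, (A,nl_idx)→1740, (A,merge)→2280, (C,merge)→2420, (A,hash)→3320, (A,nl)→12060 …(+1); best=1120 via (C,hash)
  {ABC}: card=36000; try (B,hash)→3040, (C,hash)→7840, (B,merge)→15940, (B,nl)→73120, (C,merge)→85540, (C,nl)→361120; best=3040 via (B,hash)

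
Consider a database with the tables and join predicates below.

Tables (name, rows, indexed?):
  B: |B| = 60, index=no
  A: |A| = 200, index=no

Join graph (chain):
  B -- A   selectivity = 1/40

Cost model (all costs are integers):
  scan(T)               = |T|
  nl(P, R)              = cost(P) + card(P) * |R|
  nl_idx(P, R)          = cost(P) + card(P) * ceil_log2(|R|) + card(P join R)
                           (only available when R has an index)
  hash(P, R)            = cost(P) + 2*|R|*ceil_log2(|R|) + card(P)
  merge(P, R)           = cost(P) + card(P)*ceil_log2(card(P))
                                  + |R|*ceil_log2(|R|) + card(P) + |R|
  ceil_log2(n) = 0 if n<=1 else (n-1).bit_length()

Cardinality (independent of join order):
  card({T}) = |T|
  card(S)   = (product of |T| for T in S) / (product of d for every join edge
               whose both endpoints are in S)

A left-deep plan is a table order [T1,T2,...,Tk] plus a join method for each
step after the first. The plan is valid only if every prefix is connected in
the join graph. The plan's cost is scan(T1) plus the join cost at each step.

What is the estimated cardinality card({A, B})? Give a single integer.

Tables in S: A(200), B(60)
Edges inside S: B-A(d=40)
numerator = 200 * 60 = 12000
denominator = 40 = 40
card(S) = 12000 / 40 = 300

300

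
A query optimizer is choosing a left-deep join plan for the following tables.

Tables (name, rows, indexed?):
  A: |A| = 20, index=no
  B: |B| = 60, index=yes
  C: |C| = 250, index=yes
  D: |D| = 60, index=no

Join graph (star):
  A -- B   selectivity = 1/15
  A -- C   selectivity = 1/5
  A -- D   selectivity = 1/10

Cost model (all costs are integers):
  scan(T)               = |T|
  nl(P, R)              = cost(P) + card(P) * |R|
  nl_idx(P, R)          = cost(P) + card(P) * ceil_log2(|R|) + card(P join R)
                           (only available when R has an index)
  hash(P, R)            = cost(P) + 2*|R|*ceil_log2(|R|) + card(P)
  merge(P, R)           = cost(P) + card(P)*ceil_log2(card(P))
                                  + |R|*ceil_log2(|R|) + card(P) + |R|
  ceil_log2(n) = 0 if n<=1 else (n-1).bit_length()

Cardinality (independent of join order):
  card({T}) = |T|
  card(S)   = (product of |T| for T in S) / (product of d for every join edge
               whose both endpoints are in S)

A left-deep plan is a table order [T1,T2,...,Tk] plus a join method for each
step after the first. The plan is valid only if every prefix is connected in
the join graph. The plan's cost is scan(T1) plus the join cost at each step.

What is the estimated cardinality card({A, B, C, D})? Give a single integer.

24000

Tables in S: A(20), B(60), C(250), D(60)
Edges inside S: A-B(d=15), A-C(d=5), A-D(d=10)
numerator = 20 * 60 * 250 * 60 = 18000000
denominator = 15 * 5 * 10 = 750
card(S) = 18000000 / 750 = 24000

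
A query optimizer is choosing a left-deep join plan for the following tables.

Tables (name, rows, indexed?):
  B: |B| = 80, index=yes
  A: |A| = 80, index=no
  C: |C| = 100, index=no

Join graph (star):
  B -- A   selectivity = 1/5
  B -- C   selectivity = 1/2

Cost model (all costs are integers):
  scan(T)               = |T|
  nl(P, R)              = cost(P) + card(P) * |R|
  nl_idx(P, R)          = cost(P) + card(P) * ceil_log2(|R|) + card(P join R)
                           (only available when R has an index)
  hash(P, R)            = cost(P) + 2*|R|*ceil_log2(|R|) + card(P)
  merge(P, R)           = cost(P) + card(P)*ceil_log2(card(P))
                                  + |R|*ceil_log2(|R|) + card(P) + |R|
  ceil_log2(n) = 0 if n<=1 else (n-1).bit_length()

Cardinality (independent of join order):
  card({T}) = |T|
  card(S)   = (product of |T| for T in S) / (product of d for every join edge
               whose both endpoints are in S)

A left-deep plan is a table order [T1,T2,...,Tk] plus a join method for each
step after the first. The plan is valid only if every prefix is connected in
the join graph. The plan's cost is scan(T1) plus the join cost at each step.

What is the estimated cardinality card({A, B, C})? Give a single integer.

Tables in S: A(80), B(80), C(100)
Edges inside S: B-A(d=5), B-C(d=2)
numerator = 80 * 80 * 100 = 640000
denominator = 5 * 2 = 10
card(S) = 640000 / 10 = 64000

64000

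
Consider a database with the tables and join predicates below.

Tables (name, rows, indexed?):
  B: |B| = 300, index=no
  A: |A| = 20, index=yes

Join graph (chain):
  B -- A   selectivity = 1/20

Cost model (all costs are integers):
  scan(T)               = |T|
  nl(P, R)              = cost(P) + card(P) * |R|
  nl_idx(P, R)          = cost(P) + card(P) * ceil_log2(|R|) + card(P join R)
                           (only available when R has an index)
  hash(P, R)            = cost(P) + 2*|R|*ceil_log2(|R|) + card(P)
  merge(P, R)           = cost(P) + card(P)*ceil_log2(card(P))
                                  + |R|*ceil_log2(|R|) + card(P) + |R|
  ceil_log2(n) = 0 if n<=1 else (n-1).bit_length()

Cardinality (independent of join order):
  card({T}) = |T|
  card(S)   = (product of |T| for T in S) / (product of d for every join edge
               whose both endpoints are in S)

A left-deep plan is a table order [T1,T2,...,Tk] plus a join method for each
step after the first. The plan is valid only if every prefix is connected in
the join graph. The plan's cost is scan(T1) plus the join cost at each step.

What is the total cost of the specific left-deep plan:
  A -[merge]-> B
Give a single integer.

3140

step 1: scan A: cost=20, card=20
step 2: join B via merge
    card(P join B) = 20*300/(20) = 300
    cost = 20 + 20*5 + 300*9 + 20 + 300 = 3140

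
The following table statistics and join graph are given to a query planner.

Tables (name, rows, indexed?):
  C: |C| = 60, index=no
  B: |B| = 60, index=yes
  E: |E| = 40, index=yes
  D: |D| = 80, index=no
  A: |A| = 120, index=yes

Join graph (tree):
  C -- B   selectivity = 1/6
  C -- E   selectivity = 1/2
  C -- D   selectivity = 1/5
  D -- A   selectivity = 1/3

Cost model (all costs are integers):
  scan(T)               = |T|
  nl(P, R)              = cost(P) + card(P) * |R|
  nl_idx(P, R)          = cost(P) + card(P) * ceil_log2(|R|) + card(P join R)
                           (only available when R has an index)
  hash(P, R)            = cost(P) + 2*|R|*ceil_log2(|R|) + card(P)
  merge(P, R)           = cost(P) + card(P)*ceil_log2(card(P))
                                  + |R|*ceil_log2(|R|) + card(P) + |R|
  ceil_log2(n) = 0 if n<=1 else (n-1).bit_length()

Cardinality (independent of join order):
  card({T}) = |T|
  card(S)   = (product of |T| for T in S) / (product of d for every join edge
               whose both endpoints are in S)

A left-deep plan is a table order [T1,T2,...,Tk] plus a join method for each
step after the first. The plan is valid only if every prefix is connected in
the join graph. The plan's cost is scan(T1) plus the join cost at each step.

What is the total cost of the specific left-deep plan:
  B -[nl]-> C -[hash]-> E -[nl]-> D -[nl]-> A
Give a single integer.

24004740

step 1: scan B: cost=60, card=60
step 2: join C via nl
    card(P join C) = 60*60/(6) = 600
    cost = 60 + 60*60 = 3660
step 3: join E via hash
    card(P join E) = 600*40/(2) = 12000
    cost = 3660 + 2*40*6 + 600 = 4740
step 4: join D via nl
    card(P join D) = 12000*80/(5) = 192000
    cost = 4740 + 12000*80 = 964740
step 5: join A via nl
    card(P join A) = 192000*120/(3) = 7680000
    cost = 964740 + 192000*120 = 24004740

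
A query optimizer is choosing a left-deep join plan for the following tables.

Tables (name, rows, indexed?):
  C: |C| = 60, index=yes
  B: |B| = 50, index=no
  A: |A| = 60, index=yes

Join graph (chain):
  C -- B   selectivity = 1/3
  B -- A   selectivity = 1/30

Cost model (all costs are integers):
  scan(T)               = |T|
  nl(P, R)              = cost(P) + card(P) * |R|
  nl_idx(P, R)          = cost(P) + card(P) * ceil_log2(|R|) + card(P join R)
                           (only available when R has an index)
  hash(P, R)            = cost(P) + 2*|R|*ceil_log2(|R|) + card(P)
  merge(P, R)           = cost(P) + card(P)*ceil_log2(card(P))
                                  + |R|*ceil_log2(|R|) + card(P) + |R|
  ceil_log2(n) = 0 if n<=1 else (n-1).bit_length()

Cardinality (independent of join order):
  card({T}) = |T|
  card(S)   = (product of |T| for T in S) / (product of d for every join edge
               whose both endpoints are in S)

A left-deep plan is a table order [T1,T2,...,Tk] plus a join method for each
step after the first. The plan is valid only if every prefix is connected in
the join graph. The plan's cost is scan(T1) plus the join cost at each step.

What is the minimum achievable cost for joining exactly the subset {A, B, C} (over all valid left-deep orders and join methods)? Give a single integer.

1270

Selinger DP over subsets of {A,B,C}:
  {C}: scan cost=60, card=60
  {B}: scan cost=50, card=50
  {A}: scan cost=60, card=60
  {BC}: card=1000; try (B,hash)→720, (C,hash)→820, (C,merge)→820, (B,merge)→830, (C,nl_idx)→1350, (C,nl)→3050 …(+1); best=720 via (B,hash)
  {AB}: card=100; try (A,nl_idx)→450, (B,hash)→720, (A,hash)→820, (A,merge)→820, (B,merge)→830, (A,nl)→3050 …(+1); best=450 via (A,nl_idx)
  {ABC}: card=2000; try (C,hash)→1270, (C,merge)→1670, (A,hash)→2440, (C,nl_idx)→3050, (C,nl)→6450, (A,nl_idx)→8720 …(+2); best=1270 via (C,hash)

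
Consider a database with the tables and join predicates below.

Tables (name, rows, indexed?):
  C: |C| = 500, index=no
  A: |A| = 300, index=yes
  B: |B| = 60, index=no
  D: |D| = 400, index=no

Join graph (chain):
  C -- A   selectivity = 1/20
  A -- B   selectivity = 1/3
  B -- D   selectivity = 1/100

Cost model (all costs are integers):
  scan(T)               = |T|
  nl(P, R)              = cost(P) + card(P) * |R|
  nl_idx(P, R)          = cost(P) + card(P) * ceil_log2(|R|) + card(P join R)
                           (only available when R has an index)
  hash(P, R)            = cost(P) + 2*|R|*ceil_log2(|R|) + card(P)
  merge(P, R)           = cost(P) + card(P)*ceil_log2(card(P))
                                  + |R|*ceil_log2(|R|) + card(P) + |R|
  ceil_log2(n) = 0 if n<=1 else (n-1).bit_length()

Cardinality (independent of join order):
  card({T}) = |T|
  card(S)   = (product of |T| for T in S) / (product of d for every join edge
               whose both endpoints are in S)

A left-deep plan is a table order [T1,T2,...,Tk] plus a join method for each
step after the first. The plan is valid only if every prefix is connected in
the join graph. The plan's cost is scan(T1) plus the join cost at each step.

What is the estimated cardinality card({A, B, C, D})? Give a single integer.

Tables in S: A(300), B(60), C(500), D(400)
Edges inside S: C-A(d=20), A-B(d=3), B-D(d=100)
numerator = 300 * 60 * 500 * 400 = 3600000000
denominator = 20 * 3 * 100 = 6000
card(S) = 3600000000 / 6000 = 600000

600000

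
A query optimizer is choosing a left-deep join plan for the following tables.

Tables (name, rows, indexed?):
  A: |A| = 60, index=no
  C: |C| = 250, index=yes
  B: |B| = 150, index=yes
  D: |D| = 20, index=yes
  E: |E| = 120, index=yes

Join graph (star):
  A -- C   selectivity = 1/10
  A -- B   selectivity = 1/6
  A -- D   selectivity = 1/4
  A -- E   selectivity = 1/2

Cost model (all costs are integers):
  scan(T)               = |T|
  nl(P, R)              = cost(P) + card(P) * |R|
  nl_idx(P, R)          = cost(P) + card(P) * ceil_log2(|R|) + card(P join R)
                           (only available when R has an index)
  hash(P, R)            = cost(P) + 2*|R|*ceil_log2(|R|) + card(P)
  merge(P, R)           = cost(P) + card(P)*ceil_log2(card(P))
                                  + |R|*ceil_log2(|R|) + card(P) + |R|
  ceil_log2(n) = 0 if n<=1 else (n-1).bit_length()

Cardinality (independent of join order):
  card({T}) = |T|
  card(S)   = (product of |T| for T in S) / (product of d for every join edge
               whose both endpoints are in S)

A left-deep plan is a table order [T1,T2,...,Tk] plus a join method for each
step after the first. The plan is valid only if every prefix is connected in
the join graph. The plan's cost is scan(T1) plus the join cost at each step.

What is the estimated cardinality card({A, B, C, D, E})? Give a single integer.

11250000

Tables in S: A(60), B(150), C(250), D(20), E(120)
Edges inside S: A-C(d=10), A-B(d=6), A-D(d=4), A-E(d=2)
numerator = 60 * 150 * 250 * 20 * 120 = 5400000000
denominator = 10 * 6 * 4 * 2 = 480
card(S) = 5400000000 / 480 = 11250000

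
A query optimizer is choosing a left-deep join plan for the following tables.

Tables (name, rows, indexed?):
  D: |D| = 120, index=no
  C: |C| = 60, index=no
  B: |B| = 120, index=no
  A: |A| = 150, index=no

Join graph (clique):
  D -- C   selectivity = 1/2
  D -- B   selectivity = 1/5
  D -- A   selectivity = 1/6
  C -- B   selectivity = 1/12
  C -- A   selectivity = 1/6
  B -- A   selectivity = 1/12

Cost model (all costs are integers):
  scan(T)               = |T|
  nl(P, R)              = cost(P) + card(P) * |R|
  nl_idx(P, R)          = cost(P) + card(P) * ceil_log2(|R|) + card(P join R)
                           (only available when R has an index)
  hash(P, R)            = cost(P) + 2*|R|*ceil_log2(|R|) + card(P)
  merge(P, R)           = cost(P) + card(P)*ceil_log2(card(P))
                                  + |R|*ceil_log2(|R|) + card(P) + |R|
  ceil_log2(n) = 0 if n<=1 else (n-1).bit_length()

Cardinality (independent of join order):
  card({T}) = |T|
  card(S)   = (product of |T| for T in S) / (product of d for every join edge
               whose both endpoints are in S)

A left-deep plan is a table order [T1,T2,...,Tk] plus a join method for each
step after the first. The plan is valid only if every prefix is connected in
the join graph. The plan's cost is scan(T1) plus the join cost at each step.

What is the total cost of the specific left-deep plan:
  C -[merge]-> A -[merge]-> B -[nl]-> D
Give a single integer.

step 1: scan C: cost=60, card=60
step 2: join A via merge
    card(P join A) = 60*150/(6) = 1500
    cost = 60 + 60*6 + 150*8 + 60 + 150 = 1830
step 3: join B via merge
    card(P join B) = 1500*120/(12*12) = 1250
    cost = 1830 + 1500*11 + 120*7 + 1500 + 120 = 20790
step 4: join D via nl
    card(P join D) = 1250*120/(2*5*6) = 2500
    cost = 20790 + 1250*120 = 170790

170790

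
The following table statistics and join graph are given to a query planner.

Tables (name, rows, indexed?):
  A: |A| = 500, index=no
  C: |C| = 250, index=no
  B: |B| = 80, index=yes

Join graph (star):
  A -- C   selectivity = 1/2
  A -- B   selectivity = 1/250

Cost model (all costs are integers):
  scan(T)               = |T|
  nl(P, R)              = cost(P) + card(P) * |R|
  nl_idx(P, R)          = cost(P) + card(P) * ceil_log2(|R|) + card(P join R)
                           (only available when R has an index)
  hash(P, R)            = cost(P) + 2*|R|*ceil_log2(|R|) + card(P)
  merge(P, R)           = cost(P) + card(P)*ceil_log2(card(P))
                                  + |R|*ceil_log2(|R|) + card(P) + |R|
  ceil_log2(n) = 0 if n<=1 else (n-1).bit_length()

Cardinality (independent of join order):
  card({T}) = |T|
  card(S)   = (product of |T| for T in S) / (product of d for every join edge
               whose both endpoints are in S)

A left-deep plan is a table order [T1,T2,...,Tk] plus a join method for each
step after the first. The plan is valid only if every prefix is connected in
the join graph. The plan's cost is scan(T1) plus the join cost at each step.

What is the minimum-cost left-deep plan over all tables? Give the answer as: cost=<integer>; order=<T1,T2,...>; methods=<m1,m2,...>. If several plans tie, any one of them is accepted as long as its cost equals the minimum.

Selinger DP (subsets sized 1..n):
  {A}: scan cost=500, card=500
  {C}: scan cost=250, card=250
  {B}: scan cost=80, card=80
  {AC}: card=62500; try (C,hash)→5000, (A,merge)→7500, (C,merge)→7750, (A,hash)→9500, (A,nl)→125250, (C,nl)→125500; best=5000 via (C,hash)
  {AB}: card=160; try (B,hash)→2120, (B,nl_idx)→4160, (A,merge)→5720, (B,merge)→6140, (A,hash)→9160, (A,nl)→40080 …(+1); best=2120 via (B,hash)
  {ABC}: card=20000; try (C,merge)→5810, (C,hash)→6280, (C,nl)→42120, (B,hash)→68620, (B,nl_idx)→462500, (B,merge)→1068140 …(+1); best=5810 via (C,merge)

cost=5810; order=A,B,C; methods=hash,merge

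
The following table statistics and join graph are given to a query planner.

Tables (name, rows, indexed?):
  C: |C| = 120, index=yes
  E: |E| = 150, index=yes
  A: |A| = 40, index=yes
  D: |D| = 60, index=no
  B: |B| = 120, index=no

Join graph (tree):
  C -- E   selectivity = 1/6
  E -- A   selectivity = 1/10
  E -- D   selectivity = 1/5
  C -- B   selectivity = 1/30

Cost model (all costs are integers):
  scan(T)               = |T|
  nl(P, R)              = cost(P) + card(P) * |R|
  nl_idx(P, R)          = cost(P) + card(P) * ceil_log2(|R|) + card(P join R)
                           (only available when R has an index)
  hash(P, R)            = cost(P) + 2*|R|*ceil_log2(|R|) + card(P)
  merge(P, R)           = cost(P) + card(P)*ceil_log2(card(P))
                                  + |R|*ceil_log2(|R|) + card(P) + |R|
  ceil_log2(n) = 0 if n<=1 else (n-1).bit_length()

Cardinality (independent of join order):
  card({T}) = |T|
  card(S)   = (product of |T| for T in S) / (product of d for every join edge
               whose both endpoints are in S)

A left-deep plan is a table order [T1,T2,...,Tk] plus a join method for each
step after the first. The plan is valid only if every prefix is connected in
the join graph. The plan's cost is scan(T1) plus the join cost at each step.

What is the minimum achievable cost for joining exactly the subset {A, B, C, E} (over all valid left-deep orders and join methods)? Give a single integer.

Selinger DP over subsets of {A,B,C,E}:
  {C}: scan cost=120, card=120
  {E}: scan cost=150, card=150
  {A}: scan cost=40, card=40
  {B}: scan cost=120, card=120
  {CE}: card=3000; try (C,hash)→1980, (E,merge)→2430, (C,merge)→2460, (E,hash)→2640, (E,nl_idx)→4080, (C,nl_idx)→4200 …(+2); best=1980 via (C,hash)
  {BC}: card=480; try (C,nl_idx)→1440, (C,hash)→1920, (B,hash)→1920, (C,merge)→2040, (B,merge)→2040, (C,nl)→14520 …(+1); best=1440 via (C,nl_idx)
  {AE}: card=600; try (A,hash)→780, (E,nl_idx)→960, (A,nl_idx)→1650, (E,merge)→1670, (A,merge)→1780, (E,hash)→2480 …(+2); best=780 via (A,hash)
  {ACE}: card=12000; try (C,hash)→3060, (A,hash)→5460, (C,merge)→8340, (C,nl_idx)→16980, (A,nl_idx)→31980, (A,merge)→41260 …(+2); best=3060 via (C,hash)
  {BCE}: card=12000; try (E,hash)→4320, (B,hash)→6660, (E,merge)→7590, (E,nl_idx)→17280, (B,merge)→41940, (E,nl)→73440 …(+1); best=4320 via (E,hash)
  {ABCE}: card=48000; try (B,hash)→16740, (A,hash)→16800, (A,nl_idx)→124320, (B,merge)→184020, (A,merge)→184600, (A,nl)→484320 …(+1); best=16740 via (B,hash)

16740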